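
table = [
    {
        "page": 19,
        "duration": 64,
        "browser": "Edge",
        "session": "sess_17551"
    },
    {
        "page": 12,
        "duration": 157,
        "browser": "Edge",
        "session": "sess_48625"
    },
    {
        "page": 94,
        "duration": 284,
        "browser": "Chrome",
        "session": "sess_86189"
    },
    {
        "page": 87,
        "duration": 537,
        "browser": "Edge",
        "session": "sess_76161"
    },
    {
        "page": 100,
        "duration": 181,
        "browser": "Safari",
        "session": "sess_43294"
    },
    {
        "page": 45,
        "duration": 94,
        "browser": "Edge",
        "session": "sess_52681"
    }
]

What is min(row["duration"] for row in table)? 64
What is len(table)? 6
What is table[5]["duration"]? 94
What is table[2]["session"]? "sess_86189"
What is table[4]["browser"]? "Safari"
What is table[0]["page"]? 19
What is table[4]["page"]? 100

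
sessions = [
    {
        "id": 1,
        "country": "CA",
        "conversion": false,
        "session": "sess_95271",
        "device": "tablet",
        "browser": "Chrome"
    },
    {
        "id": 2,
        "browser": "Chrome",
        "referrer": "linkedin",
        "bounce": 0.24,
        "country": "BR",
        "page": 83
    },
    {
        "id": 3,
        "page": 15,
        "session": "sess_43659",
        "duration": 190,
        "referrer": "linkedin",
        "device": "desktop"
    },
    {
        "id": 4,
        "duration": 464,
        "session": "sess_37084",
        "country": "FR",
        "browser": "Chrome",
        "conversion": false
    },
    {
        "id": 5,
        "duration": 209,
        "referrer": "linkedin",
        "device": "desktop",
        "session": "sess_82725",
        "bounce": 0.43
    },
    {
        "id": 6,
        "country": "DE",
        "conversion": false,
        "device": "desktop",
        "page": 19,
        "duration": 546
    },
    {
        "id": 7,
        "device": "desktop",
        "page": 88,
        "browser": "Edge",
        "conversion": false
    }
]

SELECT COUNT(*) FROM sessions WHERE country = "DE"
1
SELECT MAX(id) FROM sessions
7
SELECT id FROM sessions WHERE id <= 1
[1]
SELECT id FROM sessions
[1, 2, 3, 4, 5, 6, 7]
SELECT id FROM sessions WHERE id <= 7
[1, 2, 3, 4, 5, 6, 7]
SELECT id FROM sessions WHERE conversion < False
[]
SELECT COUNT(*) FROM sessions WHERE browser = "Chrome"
3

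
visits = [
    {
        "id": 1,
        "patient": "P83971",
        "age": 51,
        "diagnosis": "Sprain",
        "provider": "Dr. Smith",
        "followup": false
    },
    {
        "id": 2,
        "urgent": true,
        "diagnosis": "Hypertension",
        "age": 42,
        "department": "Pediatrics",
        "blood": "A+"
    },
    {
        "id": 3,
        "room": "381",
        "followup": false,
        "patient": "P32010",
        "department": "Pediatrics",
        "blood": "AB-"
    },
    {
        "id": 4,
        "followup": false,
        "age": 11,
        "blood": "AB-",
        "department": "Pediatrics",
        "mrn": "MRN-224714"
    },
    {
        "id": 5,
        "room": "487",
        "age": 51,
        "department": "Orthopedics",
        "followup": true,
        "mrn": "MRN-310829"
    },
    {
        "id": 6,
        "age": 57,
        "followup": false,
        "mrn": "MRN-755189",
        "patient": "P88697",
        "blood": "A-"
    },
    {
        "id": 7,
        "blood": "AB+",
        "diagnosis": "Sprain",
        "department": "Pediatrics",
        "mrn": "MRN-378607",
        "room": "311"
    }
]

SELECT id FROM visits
[1, 2, 3, 4, 5, 6, 7]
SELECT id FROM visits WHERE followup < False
[]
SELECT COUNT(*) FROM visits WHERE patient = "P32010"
1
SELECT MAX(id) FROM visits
7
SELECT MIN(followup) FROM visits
False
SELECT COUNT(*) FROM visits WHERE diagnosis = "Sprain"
2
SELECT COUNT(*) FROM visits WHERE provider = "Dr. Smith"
1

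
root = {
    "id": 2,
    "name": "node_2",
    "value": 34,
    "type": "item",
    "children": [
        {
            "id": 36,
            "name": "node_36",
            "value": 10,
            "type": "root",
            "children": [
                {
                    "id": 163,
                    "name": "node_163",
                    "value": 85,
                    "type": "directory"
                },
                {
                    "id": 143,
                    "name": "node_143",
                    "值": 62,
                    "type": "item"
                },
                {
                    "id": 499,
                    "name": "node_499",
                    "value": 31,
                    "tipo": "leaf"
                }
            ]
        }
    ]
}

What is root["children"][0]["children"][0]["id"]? 163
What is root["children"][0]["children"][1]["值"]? 62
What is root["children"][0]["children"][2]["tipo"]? "leaf"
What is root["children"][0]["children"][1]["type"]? "item"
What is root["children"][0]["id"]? 36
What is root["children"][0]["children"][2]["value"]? 31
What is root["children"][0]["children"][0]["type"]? "directory"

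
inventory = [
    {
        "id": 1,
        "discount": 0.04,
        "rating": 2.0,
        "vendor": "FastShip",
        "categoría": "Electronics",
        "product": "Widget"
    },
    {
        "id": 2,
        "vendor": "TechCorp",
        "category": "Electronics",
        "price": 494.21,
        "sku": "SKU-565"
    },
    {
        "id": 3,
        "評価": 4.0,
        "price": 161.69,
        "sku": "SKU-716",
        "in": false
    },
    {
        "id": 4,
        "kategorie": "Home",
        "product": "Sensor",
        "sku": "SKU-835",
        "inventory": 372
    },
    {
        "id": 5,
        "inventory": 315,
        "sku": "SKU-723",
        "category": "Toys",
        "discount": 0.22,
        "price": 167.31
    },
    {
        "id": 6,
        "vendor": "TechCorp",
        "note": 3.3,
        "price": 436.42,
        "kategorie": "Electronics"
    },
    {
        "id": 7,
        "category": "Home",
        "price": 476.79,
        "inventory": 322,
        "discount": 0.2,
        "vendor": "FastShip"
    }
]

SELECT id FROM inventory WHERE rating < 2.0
[]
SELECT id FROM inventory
[1, 2, 3, 4, 5, 6, 7]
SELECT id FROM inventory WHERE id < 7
[1, 2, 3, 4, 5, 6]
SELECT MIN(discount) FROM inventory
0.04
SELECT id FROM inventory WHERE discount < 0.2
[1]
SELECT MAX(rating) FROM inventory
2.0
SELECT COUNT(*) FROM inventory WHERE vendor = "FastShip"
2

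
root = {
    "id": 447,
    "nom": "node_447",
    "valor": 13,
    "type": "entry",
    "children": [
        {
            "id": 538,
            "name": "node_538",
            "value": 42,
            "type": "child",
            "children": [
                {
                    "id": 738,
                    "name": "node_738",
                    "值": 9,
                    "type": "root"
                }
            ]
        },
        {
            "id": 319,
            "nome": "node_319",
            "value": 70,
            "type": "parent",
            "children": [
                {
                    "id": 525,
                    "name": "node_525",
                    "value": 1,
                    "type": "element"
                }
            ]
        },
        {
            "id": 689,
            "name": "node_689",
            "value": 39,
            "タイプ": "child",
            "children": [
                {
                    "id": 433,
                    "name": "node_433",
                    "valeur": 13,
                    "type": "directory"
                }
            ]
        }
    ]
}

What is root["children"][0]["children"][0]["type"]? "root"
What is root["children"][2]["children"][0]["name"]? "node_433"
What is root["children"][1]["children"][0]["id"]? 525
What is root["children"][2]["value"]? 39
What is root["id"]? 447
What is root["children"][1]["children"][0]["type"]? "element"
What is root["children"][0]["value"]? 42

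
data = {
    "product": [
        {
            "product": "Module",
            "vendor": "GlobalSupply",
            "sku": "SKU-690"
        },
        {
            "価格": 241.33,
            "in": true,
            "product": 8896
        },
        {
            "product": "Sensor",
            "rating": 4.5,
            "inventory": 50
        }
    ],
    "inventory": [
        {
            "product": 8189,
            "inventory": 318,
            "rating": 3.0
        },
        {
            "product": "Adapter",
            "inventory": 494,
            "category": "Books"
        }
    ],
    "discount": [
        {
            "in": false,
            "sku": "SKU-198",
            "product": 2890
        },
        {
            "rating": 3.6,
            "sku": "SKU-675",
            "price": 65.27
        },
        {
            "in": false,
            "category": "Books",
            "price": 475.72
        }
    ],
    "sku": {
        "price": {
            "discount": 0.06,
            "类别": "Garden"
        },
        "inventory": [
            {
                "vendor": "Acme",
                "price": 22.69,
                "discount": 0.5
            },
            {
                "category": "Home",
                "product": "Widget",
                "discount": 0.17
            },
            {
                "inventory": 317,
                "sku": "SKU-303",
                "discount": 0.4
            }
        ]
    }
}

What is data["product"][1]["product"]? 8896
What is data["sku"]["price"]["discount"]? 0.06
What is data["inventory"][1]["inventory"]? 494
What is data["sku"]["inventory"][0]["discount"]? 0.5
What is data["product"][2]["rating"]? 4.5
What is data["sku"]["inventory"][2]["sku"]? "SKU-303"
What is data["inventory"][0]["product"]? 8189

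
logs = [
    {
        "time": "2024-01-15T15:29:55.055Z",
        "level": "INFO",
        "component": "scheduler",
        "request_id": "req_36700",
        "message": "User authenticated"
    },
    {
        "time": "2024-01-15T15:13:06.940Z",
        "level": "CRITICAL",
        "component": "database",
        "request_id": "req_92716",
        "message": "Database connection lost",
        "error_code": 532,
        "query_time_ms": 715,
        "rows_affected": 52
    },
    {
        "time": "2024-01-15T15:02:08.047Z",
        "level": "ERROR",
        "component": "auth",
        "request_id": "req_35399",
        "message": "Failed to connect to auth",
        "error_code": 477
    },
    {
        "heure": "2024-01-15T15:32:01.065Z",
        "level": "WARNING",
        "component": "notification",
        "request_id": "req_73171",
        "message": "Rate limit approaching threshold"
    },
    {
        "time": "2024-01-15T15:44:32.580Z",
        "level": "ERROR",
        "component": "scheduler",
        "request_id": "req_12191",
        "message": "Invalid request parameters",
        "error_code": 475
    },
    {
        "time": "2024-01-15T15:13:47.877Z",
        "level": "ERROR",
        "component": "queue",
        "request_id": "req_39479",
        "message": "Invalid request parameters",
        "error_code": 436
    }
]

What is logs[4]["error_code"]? 475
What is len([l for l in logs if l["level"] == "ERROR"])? 3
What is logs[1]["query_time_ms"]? 715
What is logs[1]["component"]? "database"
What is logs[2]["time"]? "2024-01-15T15:02:08.047Z"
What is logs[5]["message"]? "Invalid request parameters"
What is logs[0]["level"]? "INFO"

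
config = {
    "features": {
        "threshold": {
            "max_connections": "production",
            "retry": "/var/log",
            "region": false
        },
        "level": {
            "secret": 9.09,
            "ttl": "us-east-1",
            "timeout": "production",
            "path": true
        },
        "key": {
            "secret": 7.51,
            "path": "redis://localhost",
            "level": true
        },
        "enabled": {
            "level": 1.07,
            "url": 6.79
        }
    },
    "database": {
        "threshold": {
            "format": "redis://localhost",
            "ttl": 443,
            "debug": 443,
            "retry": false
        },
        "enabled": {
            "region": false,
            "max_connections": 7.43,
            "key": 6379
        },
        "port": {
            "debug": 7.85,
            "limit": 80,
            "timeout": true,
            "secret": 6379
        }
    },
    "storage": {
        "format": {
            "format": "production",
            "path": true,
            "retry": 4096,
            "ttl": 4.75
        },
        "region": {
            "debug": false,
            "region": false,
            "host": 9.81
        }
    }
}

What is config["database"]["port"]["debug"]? 7.85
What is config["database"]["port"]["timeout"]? True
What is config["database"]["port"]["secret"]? 6379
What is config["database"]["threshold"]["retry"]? False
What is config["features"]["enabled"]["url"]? 6.79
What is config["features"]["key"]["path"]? "redis://localhost"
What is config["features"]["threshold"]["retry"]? "/var/log"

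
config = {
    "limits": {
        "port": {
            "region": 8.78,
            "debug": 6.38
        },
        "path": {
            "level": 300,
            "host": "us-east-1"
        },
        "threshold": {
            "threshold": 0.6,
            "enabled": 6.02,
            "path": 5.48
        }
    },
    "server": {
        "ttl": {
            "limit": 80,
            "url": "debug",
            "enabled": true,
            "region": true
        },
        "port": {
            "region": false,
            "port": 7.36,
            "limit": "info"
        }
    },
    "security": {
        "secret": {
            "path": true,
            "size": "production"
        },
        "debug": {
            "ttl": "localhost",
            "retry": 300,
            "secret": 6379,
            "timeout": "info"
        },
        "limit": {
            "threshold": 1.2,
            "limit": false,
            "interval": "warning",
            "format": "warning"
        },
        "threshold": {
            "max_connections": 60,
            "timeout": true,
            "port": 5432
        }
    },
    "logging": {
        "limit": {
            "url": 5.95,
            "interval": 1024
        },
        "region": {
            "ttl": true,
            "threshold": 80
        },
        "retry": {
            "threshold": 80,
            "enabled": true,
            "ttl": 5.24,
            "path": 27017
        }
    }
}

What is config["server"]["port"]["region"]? False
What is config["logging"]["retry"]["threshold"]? 80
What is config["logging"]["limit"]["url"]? 5.95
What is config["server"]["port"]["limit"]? "info"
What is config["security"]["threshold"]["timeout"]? True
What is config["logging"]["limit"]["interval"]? 1024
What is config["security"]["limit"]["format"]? "warning"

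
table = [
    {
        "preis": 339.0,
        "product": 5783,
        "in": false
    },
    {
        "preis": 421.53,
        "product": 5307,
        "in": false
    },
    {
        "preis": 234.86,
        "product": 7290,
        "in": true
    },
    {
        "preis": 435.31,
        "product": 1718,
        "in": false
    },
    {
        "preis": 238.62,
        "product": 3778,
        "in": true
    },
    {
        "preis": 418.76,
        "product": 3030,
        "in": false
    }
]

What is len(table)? 6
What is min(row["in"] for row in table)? False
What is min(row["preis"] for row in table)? 234.86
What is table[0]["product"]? 5783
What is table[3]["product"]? 1718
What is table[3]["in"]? False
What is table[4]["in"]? True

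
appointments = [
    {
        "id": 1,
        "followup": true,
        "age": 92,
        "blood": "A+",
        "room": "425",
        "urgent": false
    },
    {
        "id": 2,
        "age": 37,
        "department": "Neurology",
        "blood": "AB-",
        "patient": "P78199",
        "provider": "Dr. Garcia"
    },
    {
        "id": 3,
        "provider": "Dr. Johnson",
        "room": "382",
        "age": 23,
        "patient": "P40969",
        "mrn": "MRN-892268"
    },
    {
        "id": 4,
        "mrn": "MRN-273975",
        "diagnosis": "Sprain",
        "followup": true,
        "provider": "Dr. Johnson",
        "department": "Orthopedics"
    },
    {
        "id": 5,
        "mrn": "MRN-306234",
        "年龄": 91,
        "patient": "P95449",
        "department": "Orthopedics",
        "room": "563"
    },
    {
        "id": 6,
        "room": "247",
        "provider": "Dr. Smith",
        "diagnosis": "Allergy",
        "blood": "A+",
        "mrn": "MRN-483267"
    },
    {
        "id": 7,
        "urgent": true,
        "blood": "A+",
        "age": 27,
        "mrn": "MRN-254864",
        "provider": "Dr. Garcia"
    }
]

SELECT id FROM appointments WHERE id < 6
[1, 2, 3, 4, 5]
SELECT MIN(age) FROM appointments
23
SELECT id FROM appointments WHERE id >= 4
[4, 5, 6, 7]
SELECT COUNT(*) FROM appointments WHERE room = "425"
1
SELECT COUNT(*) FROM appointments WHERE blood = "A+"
3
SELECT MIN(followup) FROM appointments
True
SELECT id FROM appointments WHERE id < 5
[1, 2, 3, 4]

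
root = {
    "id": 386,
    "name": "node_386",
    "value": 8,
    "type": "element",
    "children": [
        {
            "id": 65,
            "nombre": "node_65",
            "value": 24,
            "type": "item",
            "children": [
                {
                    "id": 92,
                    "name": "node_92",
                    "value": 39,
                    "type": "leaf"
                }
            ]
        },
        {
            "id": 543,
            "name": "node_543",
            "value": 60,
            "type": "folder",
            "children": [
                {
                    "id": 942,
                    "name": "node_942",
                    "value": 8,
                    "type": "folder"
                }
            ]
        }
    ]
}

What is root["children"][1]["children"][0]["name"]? "node_942"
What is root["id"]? 386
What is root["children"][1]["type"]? "folder"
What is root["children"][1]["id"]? 543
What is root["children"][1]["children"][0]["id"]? 942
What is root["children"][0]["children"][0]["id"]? 92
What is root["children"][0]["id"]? 65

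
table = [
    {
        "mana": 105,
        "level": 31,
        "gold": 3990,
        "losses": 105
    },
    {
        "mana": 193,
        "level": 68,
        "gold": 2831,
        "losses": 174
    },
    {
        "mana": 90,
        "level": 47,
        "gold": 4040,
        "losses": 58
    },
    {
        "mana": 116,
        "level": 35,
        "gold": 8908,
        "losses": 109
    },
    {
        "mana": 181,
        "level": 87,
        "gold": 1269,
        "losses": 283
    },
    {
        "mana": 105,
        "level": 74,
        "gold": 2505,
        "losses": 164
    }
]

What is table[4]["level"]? 87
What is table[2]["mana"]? 90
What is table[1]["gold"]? 2831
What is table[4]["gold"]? 1269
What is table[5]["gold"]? 2505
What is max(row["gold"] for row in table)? 8908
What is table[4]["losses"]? 283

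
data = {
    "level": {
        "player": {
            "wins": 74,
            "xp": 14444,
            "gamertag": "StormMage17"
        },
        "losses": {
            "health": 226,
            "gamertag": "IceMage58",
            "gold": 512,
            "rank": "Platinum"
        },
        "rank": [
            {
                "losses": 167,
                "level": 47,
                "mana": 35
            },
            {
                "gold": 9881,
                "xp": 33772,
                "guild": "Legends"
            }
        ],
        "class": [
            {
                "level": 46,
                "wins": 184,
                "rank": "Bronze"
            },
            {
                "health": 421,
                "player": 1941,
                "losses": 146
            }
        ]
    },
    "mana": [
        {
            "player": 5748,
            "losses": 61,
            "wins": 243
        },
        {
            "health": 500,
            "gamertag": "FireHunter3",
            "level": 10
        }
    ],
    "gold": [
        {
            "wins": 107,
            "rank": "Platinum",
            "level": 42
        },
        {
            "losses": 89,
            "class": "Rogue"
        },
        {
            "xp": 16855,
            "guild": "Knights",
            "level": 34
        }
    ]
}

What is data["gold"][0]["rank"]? "Platinum"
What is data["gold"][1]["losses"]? 89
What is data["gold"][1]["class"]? "Rogue"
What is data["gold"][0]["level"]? 42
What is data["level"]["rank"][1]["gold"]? 9881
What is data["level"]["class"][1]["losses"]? 146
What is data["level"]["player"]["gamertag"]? "StormMage17"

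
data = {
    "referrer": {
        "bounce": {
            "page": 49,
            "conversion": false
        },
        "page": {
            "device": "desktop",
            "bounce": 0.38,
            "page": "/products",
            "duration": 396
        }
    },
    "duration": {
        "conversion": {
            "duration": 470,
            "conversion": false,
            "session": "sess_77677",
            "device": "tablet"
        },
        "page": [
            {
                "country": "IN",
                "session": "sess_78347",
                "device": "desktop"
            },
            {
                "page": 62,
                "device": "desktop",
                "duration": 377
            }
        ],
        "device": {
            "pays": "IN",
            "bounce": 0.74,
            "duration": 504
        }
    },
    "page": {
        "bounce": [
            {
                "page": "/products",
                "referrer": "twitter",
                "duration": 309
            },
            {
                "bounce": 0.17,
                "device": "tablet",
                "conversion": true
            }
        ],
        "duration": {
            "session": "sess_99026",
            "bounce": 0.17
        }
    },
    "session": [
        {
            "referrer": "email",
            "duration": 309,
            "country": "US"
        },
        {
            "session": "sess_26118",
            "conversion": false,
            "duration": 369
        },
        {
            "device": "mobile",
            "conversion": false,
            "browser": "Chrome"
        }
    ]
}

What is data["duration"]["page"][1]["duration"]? 377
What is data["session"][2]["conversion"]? False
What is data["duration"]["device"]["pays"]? "IN"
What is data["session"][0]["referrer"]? "email"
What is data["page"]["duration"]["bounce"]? 0.17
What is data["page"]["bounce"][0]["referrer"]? "twitter"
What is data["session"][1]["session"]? "sess_26118"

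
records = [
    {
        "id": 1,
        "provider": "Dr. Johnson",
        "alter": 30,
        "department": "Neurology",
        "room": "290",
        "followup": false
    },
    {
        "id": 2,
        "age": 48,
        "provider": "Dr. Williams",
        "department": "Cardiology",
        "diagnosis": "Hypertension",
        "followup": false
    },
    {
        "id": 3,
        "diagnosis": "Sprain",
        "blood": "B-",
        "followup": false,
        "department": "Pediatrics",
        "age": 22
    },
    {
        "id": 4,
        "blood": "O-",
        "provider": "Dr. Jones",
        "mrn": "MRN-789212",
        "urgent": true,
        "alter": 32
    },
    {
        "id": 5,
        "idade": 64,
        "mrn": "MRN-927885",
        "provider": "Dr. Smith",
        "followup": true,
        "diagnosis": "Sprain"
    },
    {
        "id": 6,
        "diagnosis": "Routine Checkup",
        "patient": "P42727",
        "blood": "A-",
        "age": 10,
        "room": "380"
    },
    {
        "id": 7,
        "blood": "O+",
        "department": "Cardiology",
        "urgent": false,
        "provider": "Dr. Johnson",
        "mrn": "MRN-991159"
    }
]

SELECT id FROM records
[1, 2, 3, 4, 5, 6, 7]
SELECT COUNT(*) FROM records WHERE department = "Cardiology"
2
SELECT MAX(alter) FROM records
32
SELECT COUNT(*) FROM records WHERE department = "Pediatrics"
1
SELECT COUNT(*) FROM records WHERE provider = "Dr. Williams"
1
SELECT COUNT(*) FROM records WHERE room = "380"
1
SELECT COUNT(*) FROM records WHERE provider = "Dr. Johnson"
2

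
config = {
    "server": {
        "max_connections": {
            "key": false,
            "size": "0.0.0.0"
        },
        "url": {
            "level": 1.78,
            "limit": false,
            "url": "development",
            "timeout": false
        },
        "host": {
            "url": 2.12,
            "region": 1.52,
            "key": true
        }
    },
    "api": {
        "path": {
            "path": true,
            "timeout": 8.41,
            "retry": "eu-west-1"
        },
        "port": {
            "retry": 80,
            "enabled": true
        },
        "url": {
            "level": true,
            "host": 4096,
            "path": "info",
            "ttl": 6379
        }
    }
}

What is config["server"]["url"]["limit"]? False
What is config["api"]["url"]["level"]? True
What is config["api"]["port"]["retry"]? 80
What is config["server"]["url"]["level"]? 1.78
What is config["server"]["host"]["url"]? 2.12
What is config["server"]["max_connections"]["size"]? "0.0.0.0"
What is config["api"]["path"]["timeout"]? 8.41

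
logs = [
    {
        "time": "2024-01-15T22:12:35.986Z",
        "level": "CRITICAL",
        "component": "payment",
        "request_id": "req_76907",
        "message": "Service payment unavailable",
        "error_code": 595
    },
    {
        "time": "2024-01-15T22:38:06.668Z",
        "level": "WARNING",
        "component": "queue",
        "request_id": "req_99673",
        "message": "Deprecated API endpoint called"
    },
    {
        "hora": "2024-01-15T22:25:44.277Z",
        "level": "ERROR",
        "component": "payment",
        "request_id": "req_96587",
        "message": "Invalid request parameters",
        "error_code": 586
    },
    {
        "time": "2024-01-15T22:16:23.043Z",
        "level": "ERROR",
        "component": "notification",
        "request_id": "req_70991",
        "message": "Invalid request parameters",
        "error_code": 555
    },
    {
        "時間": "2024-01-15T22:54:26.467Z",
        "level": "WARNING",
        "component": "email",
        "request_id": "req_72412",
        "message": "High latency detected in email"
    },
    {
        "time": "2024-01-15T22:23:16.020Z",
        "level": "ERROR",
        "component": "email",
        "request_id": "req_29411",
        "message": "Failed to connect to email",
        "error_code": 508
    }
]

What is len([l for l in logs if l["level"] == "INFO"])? 0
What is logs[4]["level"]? "WARNING"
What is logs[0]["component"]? "payment"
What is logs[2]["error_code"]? 586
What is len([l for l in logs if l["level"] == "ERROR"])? 3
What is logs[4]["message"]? "High latency detected in email"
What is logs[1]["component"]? "queue"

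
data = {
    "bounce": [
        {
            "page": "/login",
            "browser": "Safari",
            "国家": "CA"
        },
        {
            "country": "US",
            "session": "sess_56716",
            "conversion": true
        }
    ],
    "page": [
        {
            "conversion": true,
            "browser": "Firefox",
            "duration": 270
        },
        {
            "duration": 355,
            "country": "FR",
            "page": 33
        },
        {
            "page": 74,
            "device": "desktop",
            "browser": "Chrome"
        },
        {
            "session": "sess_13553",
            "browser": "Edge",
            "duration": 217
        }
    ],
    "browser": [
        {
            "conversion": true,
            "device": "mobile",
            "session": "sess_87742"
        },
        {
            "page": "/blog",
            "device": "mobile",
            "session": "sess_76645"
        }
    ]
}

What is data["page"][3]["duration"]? 217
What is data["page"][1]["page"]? 33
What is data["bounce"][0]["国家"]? "CA"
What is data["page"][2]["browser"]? "Chrome"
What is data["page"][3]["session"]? "sess_13553"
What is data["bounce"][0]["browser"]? "Safari"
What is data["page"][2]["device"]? "desktop"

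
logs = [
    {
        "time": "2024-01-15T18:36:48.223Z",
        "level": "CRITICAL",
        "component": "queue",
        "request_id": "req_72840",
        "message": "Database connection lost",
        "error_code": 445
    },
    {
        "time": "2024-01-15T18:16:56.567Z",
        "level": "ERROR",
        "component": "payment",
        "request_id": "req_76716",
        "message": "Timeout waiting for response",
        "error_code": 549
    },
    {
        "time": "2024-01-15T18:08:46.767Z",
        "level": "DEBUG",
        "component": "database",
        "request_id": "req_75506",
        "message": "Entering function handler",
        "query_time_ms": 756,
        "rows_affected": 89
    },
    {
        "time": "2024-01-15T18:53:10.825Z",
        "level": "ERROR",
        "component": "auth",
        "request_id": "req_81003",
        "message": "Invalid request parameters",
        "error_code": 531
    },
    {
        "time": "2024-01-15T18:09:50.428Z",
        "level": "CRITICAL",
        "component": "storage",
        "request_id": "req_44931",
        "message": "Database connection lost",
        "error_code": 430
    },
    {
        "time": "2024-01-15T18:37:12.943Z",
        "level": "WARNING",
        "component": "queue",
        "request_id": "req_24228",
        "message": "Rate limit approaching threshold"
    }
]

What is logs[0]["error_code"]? 445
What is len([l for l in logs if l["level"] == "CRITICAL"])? 2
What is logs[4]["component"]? "storage"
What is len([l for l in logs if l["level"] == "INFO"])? 0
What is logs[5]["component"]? "queue"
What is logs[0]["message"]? "Database connection lost"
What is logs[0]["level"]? "CRITICAL"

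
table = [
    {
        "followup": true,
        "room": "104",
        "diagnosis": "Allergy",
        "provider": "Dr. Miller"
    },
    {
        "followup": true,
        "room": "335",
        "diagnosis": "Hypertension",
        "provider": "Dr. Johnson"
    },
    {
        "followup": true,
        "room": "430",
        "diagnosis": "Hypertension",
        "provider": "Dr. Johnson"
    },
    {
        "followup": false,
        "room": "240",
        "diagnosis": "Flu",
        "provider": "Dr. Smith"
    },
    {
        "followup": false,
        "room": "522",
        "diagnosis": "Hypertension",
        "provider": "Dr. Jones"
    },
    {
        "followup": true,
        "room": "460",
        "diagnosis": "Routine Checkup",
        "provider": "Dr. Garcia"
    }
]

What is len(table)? 6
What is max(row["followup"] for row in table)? True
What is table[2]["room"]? "430"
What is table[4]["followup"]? False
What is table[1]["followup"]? True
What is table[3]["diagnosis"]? "Flu"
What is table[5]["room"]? "460"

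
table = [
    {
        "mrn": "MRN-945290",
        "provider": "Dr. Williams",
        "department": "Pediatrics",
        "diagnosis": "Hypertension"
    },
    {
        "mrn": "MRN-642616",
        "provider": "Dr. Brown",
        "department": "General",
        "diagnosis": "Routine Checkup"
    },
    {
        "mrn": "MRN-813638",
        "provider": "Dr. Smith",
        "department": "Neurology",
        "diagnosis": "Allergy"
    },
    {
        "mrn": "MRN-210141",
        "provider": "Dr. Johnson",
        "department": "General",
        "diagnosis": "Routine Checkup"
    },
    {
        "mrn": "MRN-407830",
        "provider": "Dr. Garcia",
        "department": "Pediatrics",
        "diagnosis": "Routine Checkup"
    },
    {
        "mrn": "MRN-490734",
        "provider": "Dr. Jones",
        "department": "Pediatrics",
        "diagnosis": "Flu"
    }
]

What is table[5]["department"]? "Pediatrics"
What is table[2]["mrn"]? "MRN-813638"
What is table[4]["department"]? "Pediatrics"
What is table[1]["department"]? "General"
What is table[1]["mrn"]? "MRN-642616"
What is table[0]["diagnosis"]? "Hypertension"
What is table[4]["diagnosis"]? "Routine Checkup"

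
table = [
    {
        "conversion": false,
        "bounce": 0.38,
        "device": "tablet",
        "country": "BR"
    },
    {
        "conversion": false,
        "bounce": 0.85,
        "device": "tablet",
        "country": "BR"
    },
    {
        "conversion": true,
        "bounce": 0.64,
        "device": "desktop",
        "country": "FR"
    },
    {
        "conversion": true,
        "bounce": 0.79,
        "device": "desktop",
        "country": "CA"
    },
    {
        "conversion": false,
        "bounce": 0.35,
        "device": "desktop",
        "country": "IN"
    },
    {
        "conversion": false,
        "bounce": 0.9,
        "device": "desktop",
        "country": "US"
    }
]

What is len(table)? 6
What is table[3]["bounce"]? 0.79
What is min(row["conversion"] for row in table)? False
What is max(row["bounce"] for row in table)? 0.9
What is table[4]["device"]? "desktop"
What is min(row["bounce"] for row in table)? 0.35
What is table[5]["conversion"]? False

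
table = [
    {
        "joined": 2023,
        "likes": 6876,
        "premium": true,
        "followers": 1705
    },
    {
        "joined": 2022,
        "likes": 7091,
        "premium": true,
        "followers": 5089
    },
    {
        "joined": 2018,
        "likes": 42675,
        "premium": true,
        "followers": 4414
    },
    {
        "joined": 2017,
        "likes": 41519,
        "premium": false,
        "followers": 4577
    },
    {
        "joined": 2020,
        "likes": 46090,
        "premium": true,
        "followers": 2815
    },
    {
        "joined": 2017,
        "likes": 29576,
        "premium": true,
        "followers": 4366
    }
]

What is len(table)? 6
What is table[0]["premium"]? True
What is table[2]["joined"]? 2018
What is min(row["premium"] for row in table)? False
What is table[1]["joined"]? 2022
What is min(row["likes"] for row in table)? 6876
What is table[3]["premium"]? False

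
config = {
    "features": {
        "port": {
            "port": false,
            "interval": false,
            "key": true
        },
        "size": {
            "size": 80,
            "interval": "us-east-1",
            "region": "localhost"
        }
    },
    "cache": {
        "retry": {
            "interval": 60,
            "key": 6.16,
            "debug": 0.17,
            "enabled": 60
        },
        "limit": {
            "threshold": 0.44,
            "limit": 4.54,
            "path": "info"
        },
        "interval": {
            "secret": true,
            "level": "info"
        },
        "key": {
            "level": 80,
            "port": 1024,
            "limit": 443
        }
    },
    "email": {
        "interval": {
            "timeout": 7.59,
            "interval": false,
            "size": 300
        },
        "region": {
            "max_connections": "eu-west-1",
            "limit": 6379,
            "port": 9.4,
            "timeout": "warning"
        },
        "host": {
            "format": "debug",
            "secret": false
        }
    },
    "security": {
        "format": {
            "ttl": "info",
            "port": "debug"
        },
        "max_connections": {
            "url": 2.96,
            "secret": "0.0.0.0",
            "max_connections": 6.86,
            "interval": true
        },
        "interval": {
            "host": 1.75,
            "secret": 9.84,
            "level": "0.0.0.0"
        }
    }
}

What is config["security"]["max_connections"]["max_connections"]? 6.86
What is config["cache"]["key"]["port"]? 1024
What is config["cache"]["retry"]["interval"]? 60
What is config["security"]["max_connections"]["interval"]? True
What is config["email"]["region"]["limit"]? 6379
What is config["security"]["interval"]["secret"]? 9.84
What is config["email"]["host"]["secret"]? False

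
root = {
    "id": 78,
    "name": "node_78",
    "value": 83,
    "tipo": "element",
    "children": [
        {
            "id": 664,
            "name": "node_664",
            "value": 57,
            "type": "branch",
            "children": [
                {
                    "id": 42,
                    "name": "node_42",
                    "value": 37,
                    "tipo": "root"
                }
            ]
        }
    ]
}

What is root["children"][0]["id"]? 664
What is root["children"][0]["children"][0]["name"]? "node_42"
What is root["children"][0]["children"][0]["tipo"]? "root"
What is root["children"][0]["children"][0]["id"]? 42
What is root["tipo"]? "element"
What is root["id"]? 78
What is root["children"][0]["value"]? 57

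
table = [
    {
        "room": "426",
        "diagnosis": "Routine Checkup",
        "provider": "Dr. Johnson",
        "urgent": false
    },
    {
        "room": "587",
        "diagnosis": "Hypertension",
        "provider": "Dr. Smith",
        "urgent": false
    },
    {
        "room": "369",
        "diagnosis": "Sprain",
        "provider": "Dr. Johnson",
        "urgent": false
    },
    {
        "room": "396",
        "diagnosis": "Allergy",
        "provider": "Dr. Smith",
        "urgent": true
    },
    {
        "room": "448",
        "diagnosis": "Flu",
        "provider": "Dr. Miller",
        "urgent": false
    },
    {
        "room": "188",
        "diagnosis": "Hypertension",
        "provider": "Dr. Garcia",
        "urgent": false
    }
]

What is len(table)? 6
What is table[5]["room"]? "188"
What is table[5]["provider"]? "Dr. Garcia"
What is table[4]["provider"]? "Dr. Miller"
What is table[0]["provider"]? "Dr. Johnson"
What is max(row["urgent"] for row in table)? True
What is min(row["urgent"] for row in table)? False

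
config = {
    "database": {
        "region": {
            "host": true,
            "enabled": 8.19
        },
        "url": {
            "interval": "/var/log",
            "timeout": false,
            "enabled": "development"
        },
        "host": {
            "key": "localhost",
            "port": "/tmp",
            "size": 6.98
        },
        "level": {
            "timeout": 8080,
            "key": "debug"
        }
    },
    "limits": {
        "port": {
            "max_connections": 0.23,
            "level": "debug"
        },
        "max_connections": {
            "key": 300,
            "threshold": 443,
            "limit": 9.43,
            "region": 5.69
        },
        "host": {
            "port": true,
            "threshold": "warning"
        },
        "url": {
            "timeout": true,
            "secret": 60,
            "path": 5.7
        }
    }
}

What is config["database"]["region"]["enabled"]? 8.19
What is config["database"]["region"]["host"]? True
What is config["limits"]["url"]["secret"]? 60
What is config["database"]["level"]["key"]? "debug"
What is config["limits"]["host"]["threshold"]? "warning"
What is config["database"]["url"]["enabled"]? "development"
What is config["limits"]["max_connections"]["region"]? 5.69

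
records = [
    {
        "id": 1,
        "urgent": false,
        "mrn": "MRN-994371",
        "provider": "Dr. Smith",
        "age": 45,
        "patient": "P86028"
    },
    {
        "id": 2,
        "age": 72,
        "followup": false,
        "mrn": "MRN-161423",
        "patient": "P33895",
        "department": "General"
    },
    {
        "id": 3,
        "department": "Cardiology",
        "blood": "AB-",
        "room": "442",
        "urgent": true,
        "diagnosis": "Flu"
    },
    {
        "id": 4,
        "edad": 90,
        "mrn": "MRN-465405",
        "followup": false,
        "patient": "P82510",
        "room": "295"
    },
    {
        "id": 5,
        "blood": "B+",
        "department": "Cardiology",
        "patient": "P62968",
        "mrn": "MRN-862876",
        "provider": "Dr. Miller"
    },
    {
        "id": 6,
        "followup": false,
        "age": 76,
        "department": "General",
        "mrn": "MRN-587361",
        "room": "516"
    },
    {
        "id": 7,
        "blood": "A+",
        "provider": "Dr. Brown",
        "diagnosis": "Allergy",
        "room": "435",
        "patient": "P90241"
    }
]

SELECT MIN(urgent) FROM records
False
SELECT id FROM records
[1, 2, 3, 4, 5, 6, 7]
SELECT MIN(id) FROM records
1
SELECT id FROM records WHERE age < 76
[1, 2]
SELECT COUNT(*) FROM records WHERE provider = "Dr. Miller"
1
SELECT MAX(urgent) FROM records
True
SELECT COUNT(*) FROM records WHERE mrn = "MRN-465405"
1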